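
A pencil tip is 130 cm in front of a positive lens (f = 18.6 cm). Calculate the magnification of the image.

m = -0.167

1/d_i = 1/f − 1/d_o = 1/(18.60) − 1/(130) = 0.04607, so d_i = 21.71 cm.
m = −d_i/d_o = −(21.71)/(130) = -0.167.
The image is real, inverted and reduced, on the far side of the lens.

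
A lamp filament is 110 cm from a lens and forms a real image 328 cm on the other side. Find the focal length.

f = 82.4 cm (converging)

Real image ⇒ d_i = +328 cm.
1/f = 1/d_o + 1/d_i = 1/(110) + 1/(328) = 0.01214, so f = 82.4 cm.
Since f is positive, the lens is converging.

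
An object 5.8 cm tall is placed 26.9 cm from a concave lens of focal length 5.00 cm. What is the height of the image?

For a concave lens, f = -5.00 cm.
1/d_i = 1/f − 1/d_o = 1/(-5.000) − 1/(26.9) = -0.2372, so d_i = -4.216 cm.
m = −d_i/d_o = +0.1567.
|h_i| = |m|·h_o = 0.1567 × 5.8 = 0.909 cm. The image is virtual, upright and reduced, on the same side as the object.

0.909 cm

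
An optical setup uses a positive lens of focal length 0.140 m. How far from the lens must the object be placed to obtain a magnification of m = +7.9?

0.122 m

m = −d_i/d_o ⇒ d_i = −m·d_o.
1/f = 1/d_o + 1/d_i = 1/d_o − 1/(m·d_o) = (1 − 1/m)/d_o, so d_o = f(1 − 1/m) = (0.1400)(1 − 1/(+7.9)) = 0.122 m.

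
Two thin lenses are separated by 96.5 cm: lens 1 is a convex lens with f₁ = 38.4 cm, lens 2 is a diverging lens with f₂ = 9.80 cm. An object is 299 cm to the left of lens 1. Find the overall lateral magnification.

Lens 1: 1/d_i1 = 1/(38.4) − 1/(299) = 0.02270, so d_i1 = 44.06 cm; m₁ = −d_i1/d_o1 = -0.1474.
d_o2 = 96.5 − (44.06) = 52.44 cm.
f₂ = −9.80 cm (diverging).
Lens 2: 1/d_i2 = 1/(-9.80) − 1/(52.44) = -0.1211, so d_i2 = -8.257 cm; m₂ = −d_i2/d_o2 = +0.1575.
m = m₁·m₂ = (-0.1474)(+0.1575) = -0.0232.

m = -0.0232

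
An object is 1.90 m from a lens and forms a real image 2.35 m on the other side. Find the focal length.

f = 1.05 m (converging)

Real image ⇒ d_i = +2.35 m.
1/f = 1/d_o + 1/d_i = 1/(1.90) + 1/(2.35) = 0.9518, so f = 1.05 m.
Since f is positive, the lens is converging.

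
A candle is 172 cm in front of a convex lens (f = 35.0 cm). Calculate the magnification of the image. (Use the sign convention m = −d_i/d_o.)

1/d_i = 1/f − 1/d_o = 1/(35.00) − 1/(172) = 0.02276, so d_i = 43.94 cm.
m = −d_i/d_o = −(43.94)/(172) = -0.255.
The image is real, inverted and reduced, on the far side of the lens.

m = -0.255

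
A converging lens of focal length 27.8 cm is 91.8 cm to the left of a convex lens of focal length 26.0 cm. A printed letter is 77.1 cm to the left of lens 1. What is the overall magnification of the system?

Lens 1: 1/d_i1 = 1/(27.8) − 1/(77.1) = 0.02300, so d_i1 = 43.48 cm; m₁ = −d_i1/d_o1 = -0.5639.
d_o2 = 91.8 − (43.48) = 48.32 cm.
Lens 2: 1/d_i2 = 1/(26.0) − 1/(48.32) = 0.01777, so d_i2 = 56.29 cm; m₂ = −d_i2/d_o2 = -1.165.
m = m₁·m₂ = (-0.5639)(-1.165) = +0.657.

m = +0.657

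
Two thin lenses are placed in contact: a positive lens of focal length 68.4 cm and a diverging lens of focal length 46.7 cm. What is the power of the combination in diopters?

P = -0.679 D

P₁ = 1/f₁ = 1/(0.684 m) = +1.462 D; P₂ = 1/f₂ = 1/(-0.467 m) = -2.141 D.
For thin lenses in contact, P = P₁ + P₂ = (+1.462) + (-2.141) = -0.679 D.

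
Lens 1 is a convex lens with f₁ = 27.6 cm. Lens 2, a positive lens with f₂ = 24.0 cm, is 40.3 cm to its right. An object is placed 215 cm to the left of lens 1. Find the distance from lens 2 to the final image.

13.5 cm

Lens 1: 1/d_i1 = 1/f₁ − 1/d_o1 = 1/(27.6) − 1/(215) = 0.03158, so d_i1 = 31.66 cm.
The intermediate image is 31.66 cm to the right of lens 1, which is 40.3 − (31.66) = 8.640 cm to the left of lens 2, so d_o2 = +8.640 cm.
Lens 2: 1/d_i2 = 1/f₂ − 1/d_o2 = 1/(24.0) − 1/(8.640) = -0.07407, so d_i2 = -13.5 cm.
The final image is virtual, 13.5 cm to the left of lens 2 (overall magnification ≈ -0.23).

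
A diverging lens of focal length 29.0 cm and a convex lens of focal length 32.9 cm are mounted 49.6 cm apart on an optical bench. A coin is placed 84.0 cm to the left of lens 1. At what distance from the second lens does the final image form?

61.2 cm

Lens 1 is diverging, so f₁ = −29.0 cm.
Lens 1: 1/d_i1 = 1/f₁ − 1/d_o1 = 1/(-29.0) − 1/(84.0) = -0.04639, so d_i1 = -21.56 cm.
The intermediate image is 21.56 cm to the left of lens 1 (virtual), which is 49.6 − (-21.56) = 71.16 cm to the left of lens 2, so d_o2 = +71.16 cm.
Lens 2: 1/d_i2 = 1/f₂ − 1/d_o2 = 1/(32.9) − 1/(71.16) = 0.01634, so d_i2 = 61.2 cm.
The final image is real, 61.2 cm to the right of lens 2 (overall magnification ≈ -0.22).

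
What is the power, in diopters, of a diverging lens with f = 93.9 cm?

For a diverging lens, f = −93.9 cm.
f = -93.9 cm = -0.939 m.
P = 1/f = 1/(-0.939 m) = -1.06 D.

P = -1.06 D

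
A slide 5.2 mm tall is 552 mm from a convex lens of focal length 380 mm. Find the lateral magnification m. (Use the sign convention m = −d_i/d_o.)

1/d_i = 1/f − 1/d_o = 1/(380.0) − 1/(552) = 0.0008200, so d_i = 1220 mm.
m = −d_i/d_o = −(1220)/(552) = -2.21.
The image is real, inverted and enlarged, on the far side of the lens.

m = -2.21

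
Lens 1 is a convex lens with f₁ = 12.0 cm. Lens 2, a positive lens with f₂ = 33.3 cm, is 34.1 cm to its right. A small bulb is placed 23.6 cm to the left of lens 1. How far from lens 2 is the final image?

13.7 cm

Lens 1: 1/d_i1 = 1/f₁ − 1/d_o1 = 1/(12.0) − 1/(23.6) = 0.04096, so d_i1 = 24.41 cm.
The intermediate image is 24.41 cm to the right of lens 1, which is 34.1 − (24.41) = 9.690 cm to the left of lens 2, so d_o2 = +9.690 cm.
Lens 2: 1/d_i2 = 1/f₂ − 1/d_o2 = 1/(33.3) − 1/(9.690) = -0.07317, so d_i2 = -13.7 cm.
The final image is virtual, 13.7 cm to the left of lens 2 (overall magnification ≈ -1.5).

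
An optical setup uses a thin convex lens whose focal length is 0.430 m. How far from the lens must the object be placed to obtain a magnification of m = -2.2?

m = −d_i/d_o ⇒ d_i = −m·d_o.
1/f = 1/d_o + 1/d_i = 1/d_o − 1/(m·d_o) = (1 − 1/m)/d_o, so d_o = f(1 − 1/m) = (0.4300)(1 − 1/(-2.2)) = 0.625 m.

0.625 m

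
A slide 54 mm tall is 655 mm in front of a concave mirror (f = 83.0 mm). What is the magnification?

1/d_i = 1/f − 1/d_o = 1/(83.00) − 1/(655) = 0.01052, so d_i = 95.04 mm.
m = −d_i/d_o = −(95.04)/(655) = -0.145.
The image is real, inverted and reduced, in front of the mirror.

m = -0.145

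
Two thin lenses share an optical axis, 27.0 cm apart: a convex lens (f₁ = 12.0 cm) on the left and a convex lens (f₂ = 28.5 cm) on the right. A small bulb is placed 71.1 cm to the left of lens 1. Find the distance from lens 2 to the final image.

22.5 cm

Lens 1: 1/d_i1 = 1/f₁ − 1/d_o1 = 1/(12.0) − 1/(71.1) = 0.06927, so d_i1 = 14.44 cm.
The intermediate image is 14.44 cm to the right of lens 1, which is 27.0 − (14.44) = 12.56 cm to the left of lens 2, so d_o2 = +12.56 cm.
Lens 2: 1/d_i2 = 1/f₂ − 1/d_o2 = 1/(28.5) − 1/(12.56) = -0.04453, so d_i2 = -22.5 cm.
The final image is virtual, 22.5 cm to the left of lens 2 (overall magnification ≈ -0.36).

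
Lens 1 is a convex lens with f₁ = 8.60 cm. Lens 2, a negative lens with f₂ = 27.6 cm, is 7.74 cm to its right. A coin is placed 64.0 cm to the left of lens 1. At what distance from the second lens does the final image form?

Lens 1: 1/d_i1 = 1/f₁ − 1/d_o1 = 1/(8.60) − 1/(64.0) = 0.1007, so d_i1 = 9.935 cm.
The intermediate image is 9.935 cm to the right of lens 1, which lies 2.195 cm to the right of lens 2 — a virtual object — so d_o2 = −2.195 cm.
Lens 2 is diverging, so f₂ = −27.6 cm.
Lens 2: 1/d_i2 = 1/f₂ − 1/d_o2 = 1/(-27.6) − 1/(-2.195) = 0.4193, so d_i2 = 2.38 cm.
The final image is real, 2.38 cm to the right of lens 2 (overall magnification ≈ -0.17).

2.38 cm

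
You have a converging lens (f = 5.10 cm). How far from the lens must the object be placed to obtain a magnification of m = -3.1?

6.75 cm

m = −d_i/d_o ⇒ d_i = −m·d_o.
1/f = 1/d_o + 1/d_i = 1/d_o − 1/(m·d_o) = (1 − 1/m)/d_o, so d_o = f(1 − 1/m) = (5.100)(1 − 1/(-3.1)) = 6.75 cm.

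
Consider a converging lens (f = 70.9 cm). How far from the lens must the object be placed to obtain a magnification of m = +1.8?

m = −d_i/d_o ⇒ d_i = −m·d_o.
1/f = 1/d_o + 1/d_i = 1/d_o − 1/(m·d_o) = (1 − 1/m)/d_o, so d_o = f(1 − 1/m) = (70.90)(1 − 1/(+1.8)) = 31.5 cm.

31.5 cm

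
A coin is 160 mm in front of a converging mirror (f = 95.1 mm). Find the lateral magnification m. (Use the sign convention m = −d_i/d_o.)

m = -1.47

1/d_i = 1/f − 1/d_o = 1/(95.10) − 1/(160) = 0.004265, so d_i = 234.5 mm.
m = −d_i/d_o = −(234.5)/(160) = -1.47.
The image is real, inverted and enlarged, in front of the mirror.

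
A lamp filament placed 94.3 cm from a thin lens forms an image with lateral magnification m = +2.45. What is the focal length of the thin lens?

m = −d_i/d_o ⇒ d_i = −m·d_o = −(+2.45)·(94.3) = -231.0 cm.
1/f = 1/d_o + 1/d_i = 1/(94.3) + 1/(-231.0) = 0.006275, so f = 159 cm.
Since f is positive, the thin lens is converging.

f = 159 cm (converging)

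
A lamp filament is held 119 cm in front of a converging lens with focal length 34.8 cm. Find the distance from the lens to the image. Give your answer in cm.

Lens equation: 1/v = 1/f − 1/u = 1/(34.80) − 1/(119) = 0.02874 − 0.008403 = 0.02033, so v = 49.2 cm.
The image is real, inverted and reduced, on the far side of the lens.

49.2 cm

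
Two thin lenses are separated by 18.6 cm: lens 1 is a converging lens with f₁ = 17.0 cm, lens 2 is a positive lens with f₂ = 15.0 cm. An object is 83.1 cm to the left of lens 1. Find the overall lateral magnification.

Lens 1: 1/d_i1 = 1/(17.0) − 1/(83.1) = 0.04679, so d_i1 = 21.37 cm; m₁ = −d_i1/d_o1 = -0.2572.
d_o2 = 18.6 − (21.37) = -2.770 cm (virtual object).
Lens 2: 1/d_i2 = 1/(15.0) − 1/(-2.770) = 0.4277, so d_i2 = 2.338 cm; m₂ = −d_i2/d_o2 = +0.8441.
m = m₁·m₂ = (-0.2572)(+0.8441) = -0.217.

m = -0.217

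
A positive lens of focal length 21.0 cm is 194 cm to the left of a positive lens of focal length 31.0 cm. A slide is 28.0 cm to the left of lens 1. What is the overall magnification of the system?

m = +1.18

Lens 1: 1/d_i1 = 1/(21.0) − 1/(28.0) = 0.01190, so d_i1 = 84.00 cm; m₁ = −d_i1/d_o1 = -3.000.
d_o2 = 194 − (84.00) = 110.0 cm.
Lens 2: 1/d_i2 = 1/(31.0) − 1/(110.0) = 0.02317, so d_i2 = 43.16 cm; m₂ = −d_i2/d_o2 = -0.3924.
m = m₁·m₂ = (-3.000)(-0.3924) = +1.18.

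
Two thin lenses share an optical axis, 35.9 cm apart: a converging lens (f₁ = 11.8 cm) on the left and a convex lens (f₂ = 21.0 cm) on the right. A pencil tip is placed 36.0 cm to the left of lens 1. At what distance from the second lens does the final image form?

145 cm

Lens 1: 1/d_i1 = 1/f₁ − 1/d_o1 = 1/(11.8) − 1/(36.0) = 0.05697, so d_i1 = 17.55 cm.
The intermediate image is 17.55 cm to the right of lens 1, which is 35.9 − (17.55) = 18.35 cm to the left of lens 2, so d_o2 = +18.35 cm.
Lens 2: 1/d_i2 = 1/f₂ − 1/d_o2 = 1/(21.0) − 1/(18.35) = -0.006877, so d_i2 = -145 cm.
The final image is virtual, 145 cm to the left of lens 2 (overall magnification ≈ -3.9).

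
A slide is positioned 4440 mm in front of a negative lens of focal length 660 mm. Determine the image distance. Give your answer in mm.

For a negative lens, f = -660 mm.
Thin-lens equation: 1/q = 1/f − 1/p = 1/(-660.0) − 1/(4440) = -0.001515 − 0.0002252 = -0.001740, so q = -575 mm.
The image is virtual, upright and reduced, on the same side as the object.

575 mm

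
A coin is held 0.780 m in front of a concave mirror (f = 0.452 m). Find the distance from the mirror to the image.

1.07 m

Mirror equation: 1/q = 1/f − 1/p = 1/(0.4520) − 1/(0.780) = 2.212 − 1.282 = 0.9303, so q = 1.07 m.
The image is real, inverted and enlarged, in front of the mirror.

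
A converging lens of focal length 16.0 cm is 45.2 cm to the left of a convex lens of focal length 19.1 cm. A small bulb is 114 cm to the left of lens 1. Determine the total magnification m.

Lens 1: 1/d_i1 = 1/(16.0) − 1/(114) = 0.05373, so d_i1 = 18.61 cm; m₁ = −d_i1/d_o1 = -0.1632.
d_o2 = 45.2 − (18.61) = 26.59 cm.
Lens 2: 1/d_i2 = 1/(19.1) − 1/(26.59) = 0.01475, so d_i2 = 67.81 cm; m₂ = −d_i2/d_o2 = -2.550.
m = m₁·m₂ = (-0.1632)(-2.550) = +0.416.

m = +0.416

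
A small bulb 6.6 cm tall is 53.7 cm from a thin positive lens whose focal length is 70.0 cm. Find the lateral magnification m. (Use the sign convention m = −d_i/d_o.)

m = +4.29

1/d_i = 1/f − 1/d_o = 1/(70.00) − 1/(53.7) = -0.004336, so d_i = -230.6 cm.
m = −d_i/d_o = −(-230.6)/(53.7) = +4.29.
The image is virtual, upright and enlarged, on the same side as the object.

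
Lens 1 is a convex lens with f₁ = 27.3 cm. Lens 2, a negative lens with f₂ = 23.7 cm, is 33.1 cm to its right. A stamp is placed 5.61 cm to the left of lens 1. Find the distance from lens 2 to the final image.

14.9 cm

Lens 1: 1/d_i1 = 1/f₁ − 1/d_o1 = 1/(27.3) − 1/(5.61) = -0.1416, so d_i1 = -7.061 cm.
The intermediate image is 7.061 cm to the left of lens 1 (virtual), which is 33.1 − (-7.061) = 40.16 cm to the left of lens 2, so d_o2 = +40.16 cm.
Lens 2 is diverging, so f₂ = −23.7 cm.
Lens 2: 1/d_i2 = 1/f₂ − 1/d_o2 = 1/(-23.7) − 1/(40.16) = -0.06709, so d_i2 = -14.9 cm.
The final image is virtual, 14.9 cm to the left of lens 2 (overall magnification ≈ 0.47).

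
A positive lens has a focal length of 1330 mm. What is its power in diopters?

P = +0.752 D

f = 133 cm = 1.33 m.
P = 1/f = 1/(1.33 m) = +0.752 D.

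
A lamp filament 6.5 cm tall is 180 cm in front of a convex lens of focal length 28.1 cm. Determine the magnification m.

m = -0.185

1/d_i = 1/f − 1/d_o = 1/(28.10) − 1/(180) = 0.03003, so d_i = 33.30 cm.
m = −d_i/d_o = −(33.30)/(180) = -0.185.
The image is real, inverted and reduced, on the far side of the lens.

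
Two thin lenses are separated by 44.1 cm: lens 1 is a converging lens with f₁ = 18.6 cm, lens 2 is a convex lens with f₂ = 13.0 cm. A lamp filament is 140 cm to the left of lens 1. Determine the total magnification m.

m = +0.206

Lens 1: 1/d_i1 = 1/(18.6) − 1/(140) = 0.04662, so d_i1 = 21.45 cm; m₁ = −d_i1/d_o1 = -0.1532.
d_o2 = 44.1 − (21.45) = 22.65 cm.
Lens 2: 1/d_i2 = 1/(13.0) − 1/(22.65) = 0.03277, so d_i2 = 30.51 cm; m₂ = −d_i2/d_o2 = -1.347.
m = m₁·m₂ = (-0.1532)(-1.347) = +0.206.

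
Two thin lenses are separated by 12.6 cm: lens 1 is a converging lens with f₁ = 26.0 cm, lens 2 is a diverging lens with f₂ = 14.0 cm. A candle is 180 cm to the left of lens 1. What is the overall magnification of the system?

Lens 1: 1/d_i1 = 1/(26.0) − 1/(180) = 0.03291, so d_i1 = 30.39 cm; m₁ = −d_i1/d_o1 = -0.1688.
d_o2 = 12.6 − (30.39) = -17.79 cm (virtual object).
f₂ = −14.0 cm (diverging).
Lens 2: 1/d_i2 = 1/(-14.0) − 1/(-17.79) = -0.01522, so d_i2 = -65.72 cm; m₂ = −d_i2/d_o2 = -3.694.
m = m₁·m₂ = (-0.1688)(-3.694) = +0.624.

m = +0.624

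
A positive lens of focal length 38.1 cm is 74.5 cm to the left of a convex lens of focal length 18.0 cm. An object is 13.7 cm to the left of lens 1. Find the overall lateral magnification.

m = -0.361

Lens 1: 1/d_i1 = 1/(38.1) − 1/(13.7) = -0.04675, so d_i1 = -21.39 cm; m₁ = −d_i1/d_o1 = +1.561.
d_o2 = 74.5 − (-21.39) = 95.89 cm.
Lens 2: 1/d_i2 = 1/(18.0) − 1/(95.89) = 0.04513, so d_i2 = 22.16 cm; m₂ = −d_i2/d_o2 = -0.2311.
m = m₁·m₂ = (+1.561)(-0.2311) = -0.361.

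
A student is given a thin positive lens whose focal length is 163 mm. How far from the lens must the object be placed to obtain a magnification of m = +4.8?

m = −d_i/d_o ⇒ d_i = −m·d_o.
1/f = 1/d_o + 1/d_i = 1/d_o − 1/(m·d_o) = (1 − 1/m)/d_o, so d_o = f(1 − 1/m) = (163.0)(1 − 1/(+4.8)) = 129 mm.

129 mm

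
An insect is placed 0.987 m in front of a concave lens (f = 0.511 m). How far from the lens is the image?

For a concave lens, f = -0.511 m.
Lens equation: 1/v = 1/f − 1/u = 1/(-0.5110) − 1/(0.987) = -1.957 − 1.013 = -2.970, so v = -0.337 m.
The image is virtual, upright and reduced, on the same side as the object.

0.337 m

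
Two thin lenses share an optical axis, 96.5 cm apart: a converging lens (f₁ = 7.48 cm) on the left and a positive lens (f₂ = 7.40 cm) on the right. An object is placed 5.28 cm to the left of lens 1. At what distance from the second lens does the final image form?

Lens 1: 1/d_i1 = 1/f₁ − 1/d_o1 = 1/(7.48) − 1/(5.28) = -0.05570, so d_i1 = -17.95 cm.
The intermediate image is 17.95 cm to the left of lens 1 (virtual), which is 96.5 − (-17.95) = 114.5 cm to the left of lens 2, so d_o2 = +114.5 cm.
Lens 2: 1/d_i2 = 1/f₂ − 1/d_o2 = 1/(7.40) − 1/(114.5) = 0.1264, so d_i2 = 7.91 cm.
The final image is real, 7.91 cm to the right of lens 2 (overall magnification ≈ -0.24).

7.91 cm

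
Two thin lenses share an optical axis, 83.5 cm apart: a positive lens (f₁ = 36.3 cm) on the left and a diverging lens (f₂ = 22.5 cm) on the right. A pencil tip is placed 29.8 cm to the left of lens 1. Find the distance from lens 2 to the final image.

20.6 cm

Lens 1: 1/d_i1 = 1/f₁ − 1/d_o1 = 1/(36.3) − 1/(29.8) = -0.006009, so d_i1 = -166.4 cm.
The intermediate image is 166.4 cm to the left of lens 1 (virtual), which is 83.5 − (-166.4) = 249.9 cm to the left of lens 2, so d_o2 = +249.9 cm.
Lens 2 is diverging, so f₂ = −22.5 cm.
Lens 2: 1/d_i2 = 1/f₂ − 1/d_o2 = 1/(-22.5) − 1/(249.9) = -0.04845, so d_i2 = -20.6 cm.
The final image is virtual, 20.6 cm to the left of lens 2 (overall magnification ≈ 0.46).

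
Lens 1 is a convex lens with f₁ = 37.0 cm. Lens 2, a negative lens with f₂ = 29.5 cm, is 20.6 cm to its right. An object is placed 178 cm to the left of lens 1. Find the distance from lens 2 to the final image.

227 cm

Lens 1: 1/d_i1 = 1/f₁ − 1/d_o1 = 1/(37.0) − 1/(178) = 0.02141, so d_i1 = 46.71 cm.
The intermediate image is 46.71 cm to the right of lens 1, which lies 26.11 cm to the right of lens 2 — a virtual object — so d_o2 = −26.11 cm.
Lens 2 is diverging, so f₂ = −29.5 cm.
Lens 2: 1/d_i2 = 1/f₂ − 1/d_o2 = 1/(-29.5) − 1/(-26.11) = 0.004401, so d_i2 = 227 cm.
The final image is real, 227 cm to the right of lens 2 (overall magnification ≈ -2.3).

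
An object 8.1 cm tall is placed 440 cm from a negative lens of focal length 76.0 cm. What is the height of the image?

For a negative lens, f = -76.0 cm.
1/d_i = 1/f − 1/d_o = 1/(-76.00) − 1/(440) = -0.01543, so d_i = -64.81 cm.
m = −d_i/d_o = +0.1473.
|h_i| = |m|·h_o = 0.1473 × 8.1 = 1.19 cm. The image is virtual, upright and reduced, on the same side as the object.

1.19 cm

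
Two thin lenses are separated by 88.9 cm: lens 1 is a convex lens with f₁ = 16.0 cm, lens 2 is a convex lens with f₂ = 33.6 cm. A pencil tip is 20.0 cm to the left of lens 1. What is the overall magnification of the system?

Lens 1: 1/d_i1 = 1/(16.0) − 1/(20.0) = 0.01250, so d_i1 = 80.00 cm; m₁ = −d_i1/d_o1 = -4.000.
d_o2 = 88.9 − (80.00) = 8.900 cm.
Lens 2: 1/d_i2 = 1/(33.6) − 1/(8.900) = -0.08260, so d_i2 = -12.11 cm; m₂ = −d_i2/d_o2 = +1.360.
m = m₁·m₂ = (-4.000)(+1.360) = -5.44.

m = -5.44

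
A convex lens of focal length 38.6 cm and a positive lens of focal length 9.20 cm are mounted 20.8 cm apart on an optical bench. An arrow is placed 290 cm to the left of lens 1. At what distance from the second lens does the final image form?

6.63 cm

Lens 1: 1/d_i1 = 1/f₁ − 1/d_o1 = 1/(38.6) − 1/(290) = 0.02246, so d_i1 = 44.53 cm.
The intermediate image is 44.53 cm to the right of lens 1, which lies 23.73 cm to the right of lens 2 — a virtual object — so d_o2 = −23.73 cm.
Lens 2: 1/d_i2 = 1/f₂ − 1/d_o2 = 1/(9.20) − 1/(-23.73) = 0.1508, so d_i2 = 6.63 cm.
The final image is real, 6.63 cm to the right of lens 2 (overall magnification ≈ -0.043).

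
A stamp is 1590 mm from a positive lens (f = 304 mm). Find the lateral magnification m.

1/d_i = 1/f − 1/d_o = 1/(304.0) − 1/(1590) = 0.002661, so d_i = 375.9 mm.
m = −d_i/d_o = −(375.9)/(1590) = -0.236.
The image is real, inverted and reduced, on the far side of the lens.

m = -0.236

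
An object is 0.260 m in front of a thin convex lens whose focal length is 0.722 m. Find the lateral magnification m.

1/d_i = 1/f − 1/d_o = 1/(0.7220) − 1/(0.260) = -2.461, so d_i = -0.4063 m.
m = −d_i/d_o = −(-0.4063)/(0.260) = +1.56.
The image is virtual, upright and enlarged, on the same side as the object.

m = +1.56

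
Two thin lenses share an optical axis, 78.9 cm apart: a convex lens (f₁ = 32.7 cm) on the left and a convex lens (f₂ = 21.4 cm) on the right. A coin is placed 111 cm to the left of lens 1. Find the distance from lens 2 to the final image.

62.5 cm

Lens 1: 1/d_i1 = 1/f₁ − 1/d_o1 = 1/(32.7) − 1/(111) = 0.02157, so d_i1 = 46.36 cm.
The intermediate image is 46.36 cm to the right of lens 1, which is 78.9 − (46.36) = 32.54 cm to the left of lens 2, so d_o2 = +32.54 cm.
Lens 2: 1/d_i2 = 1/f₂ − 1/d_o2 = 1/(21.4) − 1/(32.54) = 0.01600, so d_i2 = 62.5 cm.
The final image is real, 62.5 cm to the right of lens 2 (overall magnification ≈ 0.80).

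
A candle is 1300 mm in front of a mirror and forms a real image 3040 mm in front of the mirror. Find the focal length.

f = 911 mm (concave)

Real image ⇒ d_i = +3040 mm.
1/f = 1/d_o + 1/d_i = 1/(1300) + 1/(3040) = 0.001098, so f = 911 mm.
Since f is positive, the mirror is concave.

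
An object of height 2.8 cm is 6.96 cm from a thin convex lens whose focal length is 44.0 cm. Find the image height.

1/d_i = 1/f − 1/d_o = 1/(44.00) − 1/(6.96) = -0.1210, so d_i = -8.268 cm.
m = −d_i/d_o = +1.188.
|h_i| = |m|·h_o = 1.188 × 2.8 = 3.33 cm. The image is virtual, upright and enlarged, on the same side as the object.

3.33 cm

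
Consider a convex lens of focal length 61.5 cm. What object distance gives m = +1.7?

m = −d_i/d_o ⇒ d_i = −m·d_o.
1/f = 1/d_o + 1/d_i = 1/d_o − 1/(m·d_o) = (1 − 1/m)/d_o, so d_o = f(1 − 1/m) = (61.50)(1 − 1/(+1.7)) = 25.3 cm.

25.3 cm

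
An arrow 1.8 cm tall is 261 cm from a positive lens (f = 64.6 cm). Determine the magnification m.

1/d_i = 1/f − 1/d_o = 1/(64.60) − 1/(261) = 0.01165, so d_i = 85.85 cm.
m = −d_i/d_o = −(85.85)/(261) = -0.329.
The image is real, inverted and reduced, on the far side of the lens.

m = -0.329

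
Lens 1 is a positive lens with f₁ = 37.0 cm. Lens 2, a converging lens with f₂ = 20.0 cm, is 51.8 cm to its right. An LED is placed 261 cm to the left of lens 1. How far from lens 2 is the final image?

Lens 1: 1/d_i1 = 1/f₁ − 1/d_o1 = 1/(37.0) − 1/(261) = 0.02320, so d_i1 = 43.11 cm.
The intermediate image is 43.11 cm to the right of lens 1, which is 51.8 − (43.11) = 8.690 cm to the left of lens 2, so d_o2 = +8.690 cm.
Lens 2: 1/d_i2 = 1/f₂ − 1/d_o2 = 1/(20.0) − 1/(8.690) = -0.06507, so d_i2 = -15.4 cm.
The final image is virtual, 15.4 cm to the left of lens 2 (overall magnification ≈ -0.29).

15.4 cm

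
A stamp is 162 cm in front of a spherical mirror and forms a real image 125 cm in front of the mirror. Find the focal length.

Real image ⇒ d_i = +125 cm.
1/f = 1/d_o + 1/d_i = 1/(162) + 1/(125) = 0.01417, so f = 70.6 cm.
Since f is positive, the spherical mirror is concave.

f = 70.6 cm (concave)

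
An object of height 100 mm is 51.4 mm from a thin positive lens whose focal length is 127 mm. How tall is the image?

1/d_i = 1/f − 1/d_o = 1/(127.0) − 1/(51.4) = -0.01158, so d_i = -86.35 mm.
m = −d_i/d_o = +1.680.
|h_i| = |m|·h_o = 1.680 × 100 = 168 mm. The image is virtual, upright and enlarged, on the same side as the object.

168 mm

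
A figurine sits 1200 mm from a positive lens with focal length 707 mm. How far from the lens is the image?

Thin-lens equation: 1/q = 1/f − 1/p = 1/(707.0) − 1/(1200) = 0.001414 − 0.0008333 = 0.0005811, so q = 1720 mm.
The image is real, inverted and enlarged, on the far side of the lens.

1720 mm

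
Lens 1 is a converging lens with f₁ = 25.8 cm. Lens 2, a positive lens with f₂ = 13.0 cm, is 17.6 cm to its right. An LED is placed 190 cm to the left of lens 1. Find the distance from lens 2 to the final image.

6.31 cm

Lens 1: 1/d_i1 = 1/f₁ − 1/d_o1 = 1/(25.8) − 1/(190) = 0.03350, so d_i1 = 29.85 cm.
The intermediate image is 29.85 cm to the right of lens 1, which lies 12.25 cm to the right of lens 2 — a virtual object — so d_o2 = −12.25 cm.
Lens 2: 1/d_i2 = 1/f₂ − 1/d_o2 = 1/(13.0) − 1/(-12.25) = 0.1586, so d_i2 = 6.31 cm.
The final image is real, 6.31 cm to the right of lens 2 (overall magnification ≈ -0.081).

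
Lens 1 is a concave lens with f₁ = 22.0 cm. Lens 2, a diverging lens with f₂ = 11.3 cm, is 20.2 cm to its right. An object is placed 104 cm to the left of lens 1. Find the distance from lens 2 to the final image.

Lens 1 is diverging, so f₁ = −22.0 cm.
Lens 1: 1/d_i1 = 1/f₁ − 1/d_o1 = 1/(-22.0) − 1/(104) = -0.05507, so d_i1 = -18.16 cm.
The intermediate image is 18.16 cm to the left of lens 1 (virtual), which is 20.2 − (-18.16) = 38.36 cm to the left of lens 2, so d_o2 = +38.36 cm.
Lens 2 is diverging, so f₂ = −11.3 cm.
Lens 2: 1/d_i2 = 1/f₂ − 1/d_o2 = 1/(-11.3) − 1/(38.36) = -0.1146, so d_i2 = -8.73 cm.
The final image is virtual, 8.73 cm to the left of lens 2 (overall magnification ≈ 0.040).

8.73 cm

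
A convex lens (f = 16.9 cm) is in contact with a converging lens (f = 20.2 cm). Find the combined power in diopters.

P₁ = 1/f₁ = 1/(0.169 m) = +5.917 D; P₂ = 1/f₂ = 1/(0.202 m) = +4.950 D.
For thin lenses in contact, P = P₁ + P₂ = (+5.917) + (+4.950) = +10.9 D.

P = +10.9 D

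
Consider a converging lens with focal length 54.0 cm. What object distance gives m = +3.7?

m = −d_i/d_o ⇒ d_i = −m·d_o.
1/f = 1/d_o + 1/d_i = 1/d_o − 1/(m·d_o) = (1 − 1/m)/d_o, so d_o = f(1 − 1/m) = (54.00)(1 − 1/(+3.7)) = 39.4 cm.

39.4 cm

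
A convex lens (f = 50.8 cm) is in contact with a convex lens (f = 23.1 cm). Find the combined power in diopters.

P = +6.30 D

P₁ = 1/f₁ = 1/(0.508 m) = +1.969 D; P₂ = 1/f₂ = 1/(0.231 m) = +4.329 D.
For thin lenses in contact, P = P₁ + P₂ = (+1.969) + (+4.329) = +6.30 D.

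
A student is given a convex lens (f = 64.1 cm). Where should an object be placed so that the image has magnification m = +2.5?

38.5 cm

m = −d_i/d_o ⇒ d_i = −m·d_o.
1/f = 1/d_o + 1/d_i = 1/d_o − 1/(m·d_o) = (1 − 1/m)/d_o, so d_o = f(1 − 1/m) = (64.10)(1 − 1/(+2.5)) = 38.5 cm.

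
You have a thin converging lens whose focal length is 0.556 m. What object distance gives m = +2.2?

0.303 m

m = −d_i/d_o ⇒ d_i = −m·d_o.
1/f = 1/d_o + 1/d_i = 1/d_o − 1/(m·d_o) = (1 − 1/m)/d_o, so d_o = f(1 − 1/m) = (0.5560)(1 − 1/(+2.2)) = 0.303 m.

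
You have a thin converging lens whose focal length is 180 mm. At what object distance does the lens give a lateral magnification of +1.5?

m = −d_i/d_o ⇒ d_i = −m·d_o.
1/f = 1/d_o + 1/d_i = 1/d_o − 1/(m·d_o) = (1 − 1/m)/d_o, so d_o = f(1 − 1/m) = (180.0)(1 − 1/(+1.5)) = 60.0 mm.

60.0 mm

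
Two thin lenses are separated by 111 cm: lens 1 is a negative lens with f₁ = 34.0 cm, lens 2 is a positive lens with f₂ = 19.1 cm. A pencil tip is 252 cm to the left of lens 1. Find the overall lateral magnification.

m = -0.0186

f₁ = −34.0 cm (diverging).
Lens 1: 1/d_i1 = 1/(-34.0) − 1/(252) = -0.03338, so d_i1 = -29.96 cm; m₁ = −d_i1/d_o1 = +0.1189.
d_o2 = 111 − (-29.96) = 141.0 cm.
Lens 2: 1/d_i2 = 1/(19.1) − 1/(141.0) = 0.04526, so d_i2 = 22.09 cm; m₂ = −d_i2/d_o2 = -0.1567.
m = m₁·m₂ = (+0.1189)(-0.1567) = -0.0186.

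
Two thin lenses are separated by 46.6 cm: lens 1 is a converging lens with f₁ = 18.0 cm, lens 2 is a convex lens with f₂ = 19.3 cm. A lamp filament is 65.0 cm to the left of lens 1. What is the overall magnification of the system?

Lens 1: 1/d_i1 = 1/(18.0) − 1/(65.0) = 0.04017, so d_i1 = 24.89 cm; m₁ = −d_i1/d_o1 = -0.3829.
d_o2 = 46.6 − (24.89) = 21.71 cm.
Lens 2: 1/d_i2 = 1/(19.3) − 1/(21.71) = 0.005752, so d_i2 = 173.9 cm; m₂ = −d_i2/d_o2 = -8.008.
m = m₁·m₂ = (-0.3829)(-8.008) = +3.07.

m = +3.07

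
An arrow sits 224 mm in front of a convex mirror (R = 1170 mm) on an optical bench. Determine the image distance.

f = R/2 = 1170/2 = 585.0 mm; for a convex mirror, f = -585.0 mm.
Mirror equation: 1/q = 1/f − 1/p = 1/(-585.0) − 1/(224) = -0.001709 − 0.004464 = -0.006174, so q = -162 mm.
The image is virtual, upright and reduced, behind the mirror.

162 mm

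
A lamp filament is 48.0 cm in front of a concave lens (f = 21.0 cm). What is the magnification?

For a concave lens, f = -21.0 cm.
1/d_i = 1/f − 1/d_o = 1/(-21.00) − 1/(48.0) = -0.06845, so d_i = -14.61 cm.
m = −d_i/d_o = −(-14.61)/(48.0) = +0.304.
The image is virtual, upright and reduced, on the same side as the object.

m = +0.304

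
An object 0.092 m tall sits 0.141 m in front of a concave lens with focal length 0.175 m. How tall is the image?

For a concave lens, f = -0.175 m.
1/d_i = 1/f − 1/d_o = 1/(-0.1750) − 1/(0.141) = -12.81, so d_i = -0.07809 m.
m = −d_i/d_o = +0.5538.
|h_i| = |m|·h_o = 0.5538 × 0.092 = 0.0509 m. The image is virtual, upright and reduced, on the same side as the object.

0.0509 m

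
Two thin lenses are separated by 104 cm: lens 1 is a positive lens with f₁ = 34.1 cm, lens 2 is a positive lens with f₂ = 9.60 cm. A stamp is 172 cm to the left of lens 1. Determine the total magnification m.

Lens 1: 1/d_i1 = 1/(34.1) − 1/(172) = 0.02351, so d_i1 = 42.53 cm; m₁ = −d_i1/d_o1 = -0.2473.
d_o2 = 104 − (42.53) = 61.47 cm.
Lens 2: 1/d_i2 = 1/(9.60) − 1/(61.47) = 0.08790, so d_i2 = 11.38 cm; m₂ = −d_i2/d_o2 = -0.1851.
m = m₁·m₂ = (-0.2473)(-0.1851) = +0.0458.

m = +0.0458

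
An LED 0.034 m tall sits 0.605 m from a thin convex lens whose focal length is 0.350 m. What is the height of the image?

1/d_i = 1/f − 1/d_o = 1/(0.3500) − 1/(0.605) = 1.204, so d_i = 0.8304 m.
m = −d_i/d_o = -1.373.
|h_i| = |m|·h_o = 1.373 × 0.034 = 0.0467 m. The image is real, inverted and enlarged, on the far side of the lens.

0.0467 m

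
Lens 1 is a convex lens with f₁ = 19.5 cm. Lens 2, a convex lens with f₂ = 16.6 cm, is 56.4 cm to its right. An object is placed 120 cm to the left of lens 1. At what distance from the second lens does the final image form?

33.3 cm

Lens 1: 1/d_i1 = 1/f₁ − 1/d_o1 = 1/(19.5) − 1/(120) = 0.04295, so d_i1 = 23.28 cm.
The intermediate image is 23.28 cm to the right of lens 1, which is 56.4 − (23.28) = 33.12 cm to the left of lens 2, so d_o2 = +33.12 cm.
Lens 2: 1/d_i2 = 1/f₂ − 1/d_o2 = 1/(16.6) − 1/(33.12) = 0.03005, so d_i2 = 33.3 cm.
The final image is real, 33.3 cm to the right of lens 2 (overall magnification ≈ 0.20).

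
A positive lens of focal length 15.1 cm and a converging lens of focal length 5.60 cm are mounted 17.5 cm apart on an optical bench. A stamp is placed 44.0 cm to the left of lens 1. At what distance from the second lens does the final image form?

Lens 1: 1/d_i1 = 1/f₁ − 1/d_o1 = 1/(15.1) − 1/(44.0) = 0.04350, so d_i1 = 22.99 cm.
The intermediate image is 22.99 cm to the right of lens 1, which lies 5.490 cm to the right of lens 2 — a virtual object — so d_o2 = −5.490 cm.
Lens 2: 1/d_i2 = 1/f₂ − 1/d_o2 = 1/(5.60) − 1/(-5.490) = 0.3607, so d_i2 = 2.77 cm.
The final image is real, 2.77 cm to the right of lens 2 (overall magnification ≈ -0.26).

2.77 cm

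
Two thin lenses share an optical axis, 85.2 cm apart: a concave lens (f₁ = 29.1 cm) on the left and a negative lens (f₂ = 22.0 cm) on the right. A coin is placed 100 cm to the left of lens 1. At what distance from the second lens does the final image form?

Lens 1 is diverging, so f₁ = −29.1 cm.
Lens 1: 1/d_i1 = 1/f₁ − 1/d_o1 = 1/(-29.1) − 1/(100) = -0.04436, so d_i1 = -22.54 cm.
The intermediate image is 22.54 cm to the left of lens 1 (virtual), which is 85.2 − (-22.54) = 107.7 cm to the left of lens 2, so d_o2 = +107.7 cm.
Lens 2 is diverging, so f₂ = −22.0 cm.
Lens 2: 1/d_i2 = 1/f₂ − 1/d_o2 = 1/(-22.0) − 1/(107.7) = -0.05474, so d_i2 = -18.3 cm.
The final image is virtual, 18.3 cm to the left of lens 2 (overall magnification ≈ 0.038).

18.3 cm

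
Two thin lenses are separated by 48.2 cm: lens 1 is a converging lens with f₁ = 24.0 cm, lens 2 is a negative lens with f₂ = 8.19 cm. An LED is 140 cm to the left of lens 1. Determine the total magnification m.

m = -0.0618

Lens 1: 1/d_i1 = 1/(24.0) − 1/(140) = 0.03452, so d_i1 = 28.97 cm; m₁ = −d_i1/d_o1 = -0.2069.
d_o2 = 48.2 − (28.97) = 19.23 cm.
f₂ = −8.19 cm (diverging).
Lens 2: 1/d_i2 = 1/(-8.19) − 1/(19.23) = -0.1741, so d_i2 = -5.744 cm; m₂ = −d_i2/d_o2 = +0.2987.
m = m₁·m₂ = (-0.2069)(+0.2987) = -0.0618.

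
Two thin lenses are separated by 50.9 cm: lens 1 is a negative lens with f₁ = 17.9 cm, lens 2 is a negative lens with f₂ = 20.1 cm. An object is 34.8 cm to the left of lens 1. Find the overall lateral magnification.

m = +0.0824

f₁ = −17.9 cm (diverging).
Lens 1: 1/d_i1 = 1/(-17.9) − 1/(34.8) = -0.08460, so d_i1 = -11.82 cm; m₁ = −d_i1/d_o1 = +0.3397.
d_o2 = 50.9 − (-11.82) = 62.72 cm.
f₂ = −20.1 cm (diverging).
Lens 2: 1/d_i2 = 1/(-20.1) − 1/(62.72) = -0.06570, so d_i2 = -15.22 cm; m₂ = −d_i2/d_o2 = +0.2427.
m = m₁·m₂ = (+0.3397)(+0.2427) = +0.0824.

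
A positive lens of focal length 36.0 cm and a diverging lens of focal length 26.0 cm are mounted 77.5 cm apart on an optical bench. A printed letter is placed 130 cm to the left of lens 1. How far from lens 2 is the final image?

13.4 cm

Lens 1: 1/d_i1 = 1/f₁ − 1/d_o1 = 1/(36.0) − 1/(130) = 0.02009, so d_i1 = 49.79 cm.
The intermediate image is 49.79 cm to the right of lens 1, which is 77.5 − (49.79) = 27.71 cm to the left of lens 2, so d_o2 = +27.71 cm.
Lens 2 is diverging, so f₂ = −26.0 cm.
Lens 2: 1/d_i2 = 1/f₂ − 1/d_o2 = 1/(-26.0) − 1/(27.71) = -0.07455, so d_i2 = -13.4 cm.
The final image is virtual, 13.4 cm to the left of lens 2 (overall magnification ≈ -0.19).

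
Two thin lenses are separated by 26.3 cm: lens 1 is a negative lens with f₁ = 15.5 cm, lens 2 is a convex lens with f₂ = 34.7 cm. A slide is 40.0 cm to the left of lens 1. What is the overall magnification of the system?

m = -3.50

f₁ = −15.5 cm (diverging).
Lens 1: 1/d_i1 = 1/(-15.5) − 1/(40.0) = -0.08952, so d_i1 = -11.17 cm; m₁ = −d_i1/d_o1 = +0.2792.
d_o2 = 26.3 − (-11.17) = 37.47 cm.
Lens 2: 1/d_i2 = 1/(34.7) − 1/(37.47) = 0.002130, so d_i2 = 469.4 cm; m₂ = −d_i2/d_o2 = -12.53.
m = m₁·m₂ = (+0.2792)(-12.53) = -3.50.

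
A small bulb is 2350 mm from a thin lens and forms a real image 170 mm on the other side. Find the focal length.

Real image ⇒ d_i = +170 mm.
1/f = 1/d_o + 1/d_i = 1/(2350) + 1/(170) = 0.006308, so f = 159 mm.
Since f is positive, the thin lens is converging.

f = 159 mm (converging)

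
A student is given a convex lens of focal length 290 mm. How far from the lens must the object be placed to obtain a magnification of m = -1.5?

483 mm

m = −d_i/d_o ⇒ d_i = −m·d_o.
1/f = 1/d_o + 1/d_i = 1/d_o − 1/(m·d_o) = (1 − 1/m)/d_o, so d_o = f(1 − 1/m) = (290.0)(1 − 1/(-1.5)) = 483 mm.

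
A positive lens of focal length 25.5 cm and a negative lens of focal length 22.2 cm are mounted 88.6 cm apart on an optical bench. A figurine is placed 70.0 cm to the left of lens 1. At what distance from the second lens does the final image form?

Lens 1: 1/d_i1 = 1/f₁ − 1/d_o1 = 1/(25.5) − 1/(70.0) = 0.02493, so d_i1 = 40.11 cm.
The intermediate image is 40.11 cm to the right of lens 1, which is 88.6 − (40.11) = 48.49 cm to the left of lens 2, so d_o2 = +48.49 cm.
Lens 2 is diverging, so f₂ = −22.2 cm.
Lens 2: 1/d_i2 = 1/f₂ − 1/d_o2 = 1/(-22.2) − 1/(48.49) = -0.06567, so d_i2 = -15.2 cm.
The final image is virtual, 15.2 cm to the left of lens 2 (overall magnification ≈ -0.18).

15.2 cm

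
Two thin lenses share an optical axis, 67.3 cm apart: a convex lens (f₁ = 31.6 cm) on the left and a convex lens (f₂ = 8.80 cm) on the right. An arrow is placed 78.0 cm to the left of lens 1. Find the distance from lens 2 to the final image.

Lens 1: 1/d_i1 = 1/f₁ − 1/d_o1 = 1/(31.6) − 1/(78.0) = 0.01883, so d_i1 = 53.12 cm.
The intermediate image is 53.12 cm to the right of lens 1, which is 67.3 − (53.12) = 14.18 cm to the left of lens 2, so d_o2 = +14.18 cm.
Lens 2: 1/d_i2 = 1/f₂ − 1/d_o2 = 1/(8.80) − 1/(14.18) = 0.04311, so d_i2 = 23.2 cm.
The final image is real, 23.2 cm to the right of lens 2 (overall magnification ≈ 1.1).

23.2 cm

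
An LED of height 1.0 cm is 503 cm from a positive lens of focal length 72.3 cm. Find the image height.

0.168 cm

1/d_i = 1/f − 1/d_o = 1/(72.30) − 1/(503) = 0.01184, so d_i = 84.44 cm.
m = −d_i/d_o = -0.1679.
|h_i| = |m|·h_o = 0.1679 × 1.0 = 0.168 cm. The image is real, inverted and reduced, on the far side of the lens.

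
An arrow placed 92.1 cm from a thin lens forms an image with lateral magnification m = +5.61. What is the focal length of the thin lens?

f = 112 cm (converging)

m = −d_i/d_o ⇒ d_i = −m·d_o = −(+5.61)·(92.1) = -516.7 cm.
1/f = 1/d_o + 1/d_i = 1/(92.1) + 1/(-516.7) = 0.008922, so f = 112 cm.
Since f is positive, the thin lens is converging.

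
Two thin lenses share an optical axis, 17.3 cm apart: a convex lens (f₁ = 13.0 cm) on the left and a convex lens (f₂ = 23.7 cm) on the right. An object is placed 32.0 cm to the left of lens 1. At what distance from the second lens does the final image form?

Lens 1: 1/d_i1 = 1/f₁ − 1/d_o1 = 1/(13.0) − 1/(32.0) = 0.04567, so d_i1 = 21.89 cm.
The intermediate image is 21.89 cm to the right of lens 1, which lies 4.590 cm to the right of lens 2 — a virtual object — so d_o2 = −4.590 cm.
Lens 2: 1/d_i2 = 1/f₂ − 1/d_o2 = 1/(23.7) − 1/(-4.590) = 0.2601, so d_i2 = 3.85 cm.
The final image is real, 3.85 cm to the right of lens 2 (overall magnification ≈ -0.57).

3.85 cm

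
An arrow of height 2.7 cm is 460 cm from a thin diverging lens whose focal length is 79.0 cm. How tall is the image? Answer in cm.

For a diverging lens, f = -79.0 cm.
1/d_i = 1/f − 1/d_o = 1/(-79.00) − 1/(460) = -0.01483, so d_i = -67.42 cm.
m = −d_i/d_o = +0.1466.
|h_i| = |m|·h_o = 0.1466 × 2.7 = 0.396 cm. The image is virtual, upright and reduced, on the same side as the object.

0.396 cm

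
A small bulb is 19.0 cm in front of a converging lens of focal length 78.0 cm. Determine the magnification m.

1/d_i = 1/f − 1/d_o = 1/(78.00) − 1/(19.0) = -0.03981, so d_i = -25.12 cm.
m = −d_i/d_o = −(-25.12)/(19.0) = +1.32.
The image is virtual, upright and enlarged, on the same side as the object.

m = +1.32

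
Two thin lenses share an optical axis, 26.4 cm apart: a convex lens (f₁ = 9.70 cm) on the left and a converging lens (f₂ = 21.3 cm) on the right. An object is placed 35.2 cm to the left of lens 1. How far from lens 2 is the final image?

Lens 1: 1/d_i1 = 1/f₁ − 1/d_o1 = 1/(9.70) − 1/(35.2) = 0.07468, so d_i1 = 13.39 cm.
The intermediate image is 13.39 cm to the right of lens 1, which is 26.4 − (13.39) = 13.01 cm to the left of lens 2, so d_o2 = +13.01 cm.
Lens 2: 1/d_i2 = 1/f₂ − 1/d_o2 = 1/(21.3) − 1/(13.01) = -0.02992, so d_i2 = -33.4 cm.
The final image is virtual, 33.4 cm to the left of lens 2 (overall magnification ≈ -0.98).

33.4 cm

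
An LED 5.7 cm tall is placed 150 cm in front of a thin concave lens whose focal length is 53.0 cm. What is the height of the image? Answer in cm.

For a concave lens, f = -53.0 cm.
1/d_i = 1/f − 1/d_o = 1/(-53.00) − 1/(150) = -0.02553, so d_i = -39.16 cm.
m = −d_i/d_o = +0.2611.
|h_i| = |m|·h_o = 0.2611 × 5.7 = 1.49 cm. The image is virtual, upright and reduced, on the same side as the object.

1.49 cm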